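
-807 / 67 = -12.04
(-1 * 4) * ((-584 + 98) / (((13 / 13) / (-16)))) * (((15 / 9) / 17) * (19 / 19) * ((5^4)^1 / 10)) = -3240000 / 17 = -190588.24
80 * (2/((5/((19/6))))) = 304/3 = 101.33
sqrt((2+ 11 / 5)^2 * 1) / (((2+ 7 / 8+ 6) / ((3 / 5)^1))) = 504 / 1775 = 0.28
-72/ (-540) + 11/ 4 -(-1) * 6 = 533/ 60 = 8.88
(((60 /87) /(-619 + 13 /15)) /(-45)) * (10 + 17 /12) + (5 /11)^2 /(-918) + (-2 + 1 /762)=-3790578792311 /1896588870264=-2.00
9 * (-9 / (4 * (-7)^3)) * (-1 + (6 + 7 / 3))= 297 / 686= 0.43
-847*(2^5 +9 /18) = -55055 /2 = -27527.50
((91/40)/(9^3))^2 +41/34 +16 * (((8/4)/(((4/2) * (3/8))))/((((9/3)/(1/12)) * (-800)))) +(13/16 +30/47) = 1803933174931/679394174400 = 2.66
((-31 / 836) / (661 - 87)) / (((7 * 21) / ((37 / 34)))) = -1147 / 2398360272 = -0.00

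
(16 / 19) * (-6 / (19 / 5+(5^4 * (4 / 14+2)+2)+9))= -1680 / 479921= -0.00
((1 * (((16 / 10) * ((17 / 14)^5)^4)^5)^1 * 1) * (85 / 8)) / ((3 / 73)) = 1376144121620952498860884639400992853347097305053500489783837373027099487402196071861119045571702321144257328315307881431529241 / 1876916239402740271238544457611281091879321328298585235085928025363872962033202284522151331568994101859167764480000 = 733194211191.26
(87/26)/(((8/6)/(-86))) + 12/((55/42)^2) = -32848839/157300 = -208.83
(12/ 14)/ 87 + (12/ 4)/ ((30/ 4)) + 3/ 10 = 1441/ 2030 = 0.71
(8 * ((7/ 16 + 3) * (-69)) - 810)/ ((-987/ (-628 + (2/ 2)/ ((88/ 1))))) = -99749715/ 57904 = -1722.67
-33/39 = -11/13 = -0.85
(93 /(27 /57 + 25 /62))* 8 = 876432 /1033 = 848.43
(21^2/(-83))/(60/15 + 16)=-441/1660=-0.27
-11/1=-11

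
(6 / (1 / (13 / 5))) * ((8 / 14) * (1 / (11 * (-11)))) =-312 / 4235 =-0.07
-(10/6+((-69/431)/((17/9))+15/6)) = -179449/43962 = -4.08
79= 79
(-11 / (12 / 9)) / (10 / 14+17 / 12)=-3.87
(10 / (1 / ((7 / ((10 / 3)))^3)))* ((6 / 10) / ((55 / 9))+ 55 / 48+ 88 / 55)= 263.38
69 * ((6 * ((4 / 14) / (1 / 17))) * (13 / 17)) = 1537.71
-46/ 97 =-0.47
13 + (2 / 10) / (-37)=2404 / 185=12.99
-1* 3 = -3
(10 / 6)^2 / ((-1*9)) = -25 / 81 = -0.31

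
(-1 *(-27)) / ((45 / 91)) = 273 / 5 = 54.60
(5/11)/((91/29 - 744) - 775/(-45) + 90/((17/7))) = -0.00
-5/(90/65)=-65/18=-3.61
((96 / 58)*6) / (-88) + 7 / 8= 1945 / 2552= 0.76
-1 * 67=-67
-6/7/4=-3/14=-0.21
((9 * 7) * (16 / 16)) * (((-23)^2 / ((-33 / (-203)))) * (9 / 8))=20296143 / 88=230637.99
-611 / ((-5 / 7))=4277 / 5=855.40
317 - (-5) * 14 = 387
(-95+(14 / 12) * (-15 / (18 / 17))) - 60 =-171.53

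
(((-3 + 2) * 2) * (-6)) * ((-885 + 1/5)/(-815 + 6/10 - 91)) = 17696/1509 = 11.73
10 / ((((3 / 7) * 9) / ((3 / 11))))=70 / 99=0.71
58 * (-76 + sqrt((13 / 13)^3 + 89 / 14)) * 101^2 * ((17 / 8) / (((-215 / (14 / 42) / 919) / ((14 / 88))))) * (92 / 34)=831640697209 / 14190 - 6252937573 * sqrt(1442) / 113520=56515843.53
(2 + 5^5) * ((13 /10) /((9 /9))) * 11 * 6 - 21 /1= 1341378 /5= 268275.60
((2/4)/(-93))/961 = -1/178746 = -0.00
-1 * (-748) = 748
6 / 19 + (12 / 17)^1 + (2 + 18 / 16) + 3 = 18467 / 2584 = 7.15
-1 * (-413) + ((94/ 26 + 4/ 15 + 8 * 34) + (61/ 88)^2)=1040992603/ 1510080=689.36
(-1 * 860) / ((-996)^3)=0.00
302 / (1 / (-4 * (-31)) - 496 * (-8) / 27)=1011096 / 492059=2.05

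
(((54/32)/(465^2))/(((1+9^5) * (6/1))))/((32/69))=69/1452724480000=0.00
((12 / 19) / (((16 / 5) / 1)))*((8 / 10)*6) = 18 / 19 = 0.95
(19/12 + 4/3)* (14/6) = 245/36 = 6.81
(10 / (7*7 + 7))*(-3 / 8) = -15 / 224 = -0.07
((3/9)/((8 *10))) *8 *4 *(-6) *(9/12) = -0.60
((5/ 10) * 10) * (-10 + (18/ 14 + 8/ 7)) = -265/ 7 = -37.86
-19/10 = -1.90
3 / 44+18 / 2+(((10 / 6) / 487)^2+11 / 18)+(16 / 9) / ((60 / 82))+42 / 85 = 60366918839 / 4789865124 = 12.60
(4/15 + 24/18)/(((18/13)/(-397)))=-20644/45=-458.76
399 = 399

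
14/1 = 14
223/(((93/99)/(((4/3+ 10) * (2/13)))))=166804/403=413.91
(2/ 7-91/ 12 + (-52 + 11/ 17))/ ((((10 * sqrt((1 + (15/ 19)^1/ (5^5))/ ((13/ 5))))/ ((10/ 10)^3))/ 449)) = -37605097 * sqrt(14669330)/ 33923568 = -4245.71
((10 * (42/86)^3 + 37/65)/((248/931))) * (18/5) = 75087646011/3204132100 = 23.43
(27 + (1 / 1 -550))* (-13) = 6786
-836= -836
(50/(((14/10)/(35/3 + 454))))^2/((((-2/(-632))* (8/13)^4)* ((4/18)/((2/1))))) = 68803944801109375/12544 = 5485008354680.28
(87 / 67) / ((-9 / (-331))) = 9599 / 201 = 47.76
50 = 50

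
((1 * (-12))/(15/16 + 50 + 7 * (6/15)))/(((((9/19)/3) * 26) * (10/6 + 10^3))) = -608/11196029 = -0.00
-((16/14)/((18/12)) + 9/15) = -143/105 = -1.36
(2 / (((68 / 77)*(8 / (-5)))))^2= 148225 / 73984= 2.00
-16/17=-0.94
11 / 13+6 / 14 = 116 / 91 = 1.27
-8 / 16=-0.50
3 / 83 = 0.04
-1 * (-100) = 100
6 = 6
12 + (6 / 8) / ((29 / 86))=14.22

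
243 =243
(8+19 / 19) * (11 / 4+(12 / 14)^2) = 6147 / 196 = 31.36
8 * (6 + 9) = 120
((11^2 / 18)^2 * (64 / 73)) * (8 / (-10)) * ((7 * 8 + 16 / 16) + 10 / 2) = -58095488 / 29565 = -1965.01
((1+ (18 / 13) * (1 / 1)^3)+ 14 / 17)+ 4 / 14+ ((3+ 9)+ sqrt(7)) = sqrt(7)+ 23969 / 1547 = 18.14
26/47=0.55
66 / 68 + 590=20093 / 34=590.97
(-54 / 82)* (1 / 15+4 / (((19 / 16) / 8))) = -69291 / 3895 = -17.79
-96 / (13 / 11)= -1056 / 13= -81.23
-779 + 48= -731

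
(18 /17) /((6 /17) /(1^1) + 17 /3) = 54 /307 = 0.18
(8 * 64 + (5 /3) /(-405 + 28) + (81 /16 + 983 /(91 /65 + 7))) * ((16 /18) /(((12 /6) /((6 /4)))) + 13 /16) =5702749891 /6080256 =937.91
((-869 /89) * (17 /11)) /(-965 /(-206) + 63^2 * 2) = -276658 /145621177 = -0.00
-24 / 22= -12 / 11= -1.09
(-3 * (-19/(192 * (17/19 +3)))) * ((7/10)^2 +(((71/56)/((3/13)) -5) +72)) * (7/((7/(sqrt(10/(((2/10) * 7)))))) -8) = -110658413/2486400 +110658413 * sqrt(14)/27847680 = -29.64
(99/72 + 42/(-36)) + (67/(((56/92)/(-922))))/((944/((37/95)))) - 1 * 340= -718777361/1883280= -381.66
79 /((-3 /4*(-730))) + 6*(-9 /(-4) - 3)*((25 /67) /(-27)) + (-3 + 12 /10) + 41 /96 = -2738417 /2347680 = -1.17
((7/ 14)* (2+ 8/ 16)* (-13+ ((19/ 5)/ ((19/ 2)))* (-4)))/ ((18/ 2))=-73/ 36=-2.03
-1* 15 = -15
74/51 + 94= 4868/51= 95.45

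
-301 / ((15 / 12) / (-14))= 16856 / 5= 3371.20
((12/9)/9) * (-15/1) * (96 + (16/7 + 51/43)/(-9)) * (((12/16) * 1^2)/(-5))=259019/8127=31.87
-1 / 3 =-0.33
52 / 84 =13 / 21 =0.62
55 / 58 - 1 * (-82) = 4811 / 58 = 82.95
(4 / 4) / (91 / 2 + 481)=2 / 1053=0.00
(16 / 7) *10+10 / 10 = 167 / 7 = 23.86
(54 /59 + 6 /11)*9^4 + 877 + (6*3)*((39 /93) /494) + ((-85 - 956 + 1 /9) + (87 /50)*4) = 810786766276 /86008725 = 9426.80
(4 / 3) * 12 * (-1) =-16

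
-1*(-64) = 64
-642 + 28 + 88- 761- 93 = -1380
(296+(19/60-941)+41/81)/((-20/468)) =13566371/900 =15073.75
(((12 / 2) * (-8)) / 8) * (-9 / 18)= 3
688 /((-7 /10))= -6880 /7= -982.86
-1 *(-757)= 757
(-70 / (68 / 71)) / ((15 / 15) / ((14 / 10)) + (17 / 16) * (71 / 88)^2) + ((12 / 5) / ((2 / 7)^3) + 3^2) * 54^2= 33815294148866 / 103648915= 326248.41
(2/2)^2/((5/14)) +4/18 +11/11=181/45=4.02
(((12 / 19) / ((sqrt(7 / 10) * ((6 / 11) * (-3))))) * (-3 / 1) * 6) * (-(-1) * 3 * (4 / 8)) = 198 * sqrt(70) / 133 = 12.46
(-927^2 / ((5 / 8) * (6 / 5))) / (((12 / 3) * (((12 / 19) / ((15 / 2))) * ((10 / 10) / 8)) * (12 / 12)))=-27212085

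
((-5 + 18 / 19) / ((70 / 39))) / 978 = -143 / 61940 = -0.00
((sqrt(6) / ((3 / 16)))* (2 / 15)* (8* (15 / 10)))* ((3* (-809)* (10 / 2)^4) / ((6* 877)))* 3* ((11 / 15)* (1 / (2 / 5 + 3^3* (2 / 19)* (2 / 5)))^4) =-72482911187500* sqrt(6) / 74715772071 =-2376.29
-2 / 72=-1 / 36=-0.03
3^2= 9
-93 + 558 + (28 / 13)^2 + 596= 180093 / 169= 1065.64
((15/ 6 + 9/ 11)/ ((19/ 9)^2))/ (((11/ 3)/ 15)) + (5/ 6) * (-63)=-2160210/ 43681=-49.45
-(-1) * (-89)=-89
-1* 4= -4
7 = 7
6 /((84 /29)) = 29 /14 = 2.07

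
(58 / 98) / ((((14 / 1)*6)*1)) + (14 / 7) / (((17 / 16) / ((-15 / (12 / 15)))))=-2469107 / 69972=-35.29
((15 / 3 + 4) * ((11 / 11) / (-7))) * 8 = -72 / 7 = -10.29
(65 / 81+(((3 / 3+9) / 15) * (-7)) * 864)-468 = -364435 / 81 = -4499.20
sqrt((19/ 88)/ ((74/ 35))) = sqrt(270655)/ 1628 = 0.32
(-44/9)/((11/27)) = -12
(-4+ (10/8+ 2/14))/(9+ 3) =-73/336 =-0.22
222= 222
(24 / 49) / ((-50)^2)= 6 / 30625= 0.00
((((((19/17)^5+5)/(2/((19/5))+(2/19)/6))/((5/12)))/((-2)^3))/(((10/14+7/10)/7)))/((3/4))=-35658730016/1452513711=-24.55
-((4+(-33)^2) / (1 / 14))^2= -234151204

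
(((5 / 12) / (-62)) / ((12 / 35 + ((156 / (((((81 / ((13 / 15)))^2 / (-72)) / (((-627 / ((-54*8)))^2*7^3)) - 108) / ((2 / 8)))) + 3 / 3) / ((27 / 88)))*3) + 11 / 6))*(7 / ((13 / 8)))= -167755945351050 / 48841708513210379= -0.00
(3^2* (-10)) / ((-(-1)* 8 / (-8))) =90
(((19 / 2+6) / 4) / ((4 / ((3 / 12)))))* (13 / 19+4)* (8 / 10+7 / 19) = 306249 / 231040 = 1.33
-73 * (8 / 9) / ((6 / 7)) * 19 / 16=-9709 / 108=-89.90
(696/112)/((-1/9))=-783/14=-55.93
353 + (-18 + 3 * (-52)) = 179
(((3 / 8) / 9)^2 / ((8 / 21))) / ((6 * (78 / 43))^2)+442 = 148698034831 / 336420864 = 442.00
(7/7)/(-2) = -1/2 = -0.50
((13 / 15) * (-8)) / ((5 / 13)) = -1352 / 75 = -18.03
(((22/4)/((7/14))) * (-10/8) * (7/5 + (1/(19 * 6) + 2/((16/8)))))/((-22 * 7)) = 1373/6384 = 0.22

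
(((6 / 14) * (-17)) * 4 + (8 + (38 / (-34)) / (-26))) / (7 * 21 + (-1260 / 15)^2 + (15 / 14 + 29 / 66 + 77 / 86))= -92636577 / 31634514379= -0.00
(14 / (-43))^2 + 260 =480936 / 1849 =260.11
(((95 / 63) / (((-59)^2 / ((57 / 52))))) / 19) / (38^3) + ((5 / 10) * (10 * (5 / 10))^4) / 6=52.08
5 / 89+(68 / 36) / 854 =0.06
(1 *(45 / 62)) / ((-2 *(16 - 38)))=45 / 2728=0.02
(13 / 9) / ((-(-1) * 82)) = 13 / 738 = 0.02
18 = 18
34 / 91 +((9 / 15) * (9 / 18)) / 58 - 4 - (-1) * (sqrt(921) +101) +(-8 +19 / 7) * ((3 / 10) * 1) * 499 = -36623653 / 52780 +sqrt(921) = -663.54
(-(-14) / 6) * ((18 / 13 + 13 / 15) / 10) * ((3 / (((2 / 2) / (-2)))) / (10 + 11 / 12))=-12292 / 42575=-0.29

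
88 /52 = 22 /13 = 1.69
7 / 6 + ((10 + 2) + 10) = 23.17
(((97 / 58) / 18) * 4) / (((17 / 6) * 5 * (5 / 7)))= 1358 / 36975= 0.04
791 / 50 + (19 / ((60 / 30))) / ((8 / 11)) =11553 / 400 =28.88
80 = 80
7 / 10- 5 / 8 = 3 / 40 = 0.08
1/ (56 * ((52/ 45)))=45/ 2912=0.02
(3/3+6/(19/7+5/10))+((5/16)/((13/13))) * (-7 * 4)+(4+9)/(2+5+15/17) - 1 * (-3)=-1.23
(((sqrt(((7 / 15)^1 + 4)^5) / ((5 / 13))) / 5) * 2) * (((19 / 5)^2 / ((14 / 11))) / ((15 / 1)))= 231735647 * sqrt(1005) / 221484375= 33.17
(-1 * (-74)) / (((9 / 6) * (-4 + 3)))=-148 / 3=-49.33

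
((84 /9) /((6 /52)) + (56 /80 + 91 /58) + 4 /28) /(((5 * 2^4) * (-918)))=-95119 /83859300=-0.00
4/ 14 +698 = 4888/ 7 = 698.29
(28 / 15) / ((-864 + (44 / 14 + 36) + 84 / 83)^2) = 2362927 / 859161193935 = 0.00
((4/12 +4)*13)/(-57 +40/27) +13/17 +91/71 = 1866683/1809293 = 1.03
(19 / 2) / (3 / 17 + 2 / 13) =4199 / 146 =28.76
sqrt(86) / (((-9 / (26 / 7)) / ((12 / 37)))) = -104 *sqrt(86) / 777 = -1.24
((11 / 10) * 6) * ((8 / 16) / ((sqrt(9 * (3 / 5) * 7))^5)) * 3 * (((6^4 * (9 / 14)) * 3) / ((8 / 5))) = 825 * sqrt(105) / 4802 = 1.76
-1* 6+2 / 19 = -112 / 19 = -5.89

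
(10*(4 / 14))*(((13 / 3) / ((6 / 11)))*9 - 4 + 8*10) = 2950 / 7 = 421.43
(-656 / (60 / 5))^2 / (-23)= -26896 / 207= -129.93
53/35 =1.51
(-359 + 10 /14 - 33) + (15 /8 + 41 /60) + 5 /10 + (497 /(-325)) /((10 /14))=-106570547 /273000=-390.37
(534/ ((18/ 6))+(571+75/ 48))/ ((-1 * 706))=-12009/ 11296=-1.06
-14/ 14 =-1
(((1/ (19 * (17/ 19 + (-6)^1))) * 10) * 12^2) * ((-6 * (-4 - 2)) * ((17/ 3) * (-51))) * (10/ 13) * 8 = 950468.52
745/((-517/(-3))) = 2235/517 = 4.32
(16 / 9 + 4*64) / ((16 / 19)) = 306.11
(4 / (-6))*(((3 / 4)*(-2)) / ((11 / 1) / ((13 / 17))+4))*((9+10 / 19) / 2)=2353 / 9082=0.26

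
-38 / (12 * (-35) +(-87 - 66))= 38 / 573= 0.07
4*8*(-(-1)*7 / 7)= 32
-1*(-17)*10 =170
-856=-856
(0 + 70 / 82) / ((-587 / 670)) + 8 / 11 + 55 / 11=1258271 / 264737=4.75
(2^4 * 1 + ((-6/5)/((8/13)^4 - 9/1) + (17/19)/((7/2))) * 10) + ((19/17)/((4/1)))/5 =228395474631/11438534660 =19.97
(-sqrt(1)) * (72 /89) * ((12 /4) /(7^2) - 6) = 20952 /4361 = 4.80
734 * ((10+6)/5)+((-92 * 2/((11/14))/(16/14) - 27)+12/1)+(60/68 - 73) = 1923083/935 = 2056.77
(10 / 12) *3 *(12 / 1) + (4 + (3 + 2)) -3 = 36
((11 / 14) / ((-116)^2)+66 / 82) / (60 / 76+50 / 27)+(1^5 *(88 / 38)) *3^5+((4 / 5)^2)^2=14005127918926261 / 24855973660000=563.45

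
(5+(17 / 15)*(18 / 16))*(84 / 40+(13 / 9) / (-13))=44929 / 3600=12.48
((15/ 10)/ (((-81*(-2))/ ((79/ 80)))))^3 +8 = 5159780845039/ 644972544000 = 8.00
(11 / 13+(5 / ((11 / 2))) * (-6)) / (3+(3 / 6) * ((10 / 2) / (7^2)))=-64582 / 42757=-1.51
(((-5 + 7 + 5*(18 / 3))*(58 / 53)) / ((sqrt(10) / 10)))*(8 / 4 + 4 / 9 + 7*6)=742400*sqrt(10) / 477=4921.75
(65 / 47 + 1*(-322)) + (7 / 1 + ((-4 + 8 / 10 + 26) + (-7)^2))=-241.82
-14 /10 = -7 /5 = -1.40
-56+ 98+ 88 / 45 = 1978 / 45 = 43.96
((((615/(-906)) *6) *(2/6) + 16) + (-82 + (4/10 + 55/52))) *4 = -2587231/9815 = -263.60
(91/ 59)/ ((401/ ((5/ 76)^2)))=2275/ 136654384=0.00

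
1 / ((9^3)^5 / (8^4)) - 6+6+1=205891132098745 / 205891132094649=1.00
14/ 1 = 14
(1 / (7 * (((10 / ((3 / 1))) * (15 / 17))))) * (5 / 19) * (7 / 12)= 17 / 2280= 0.01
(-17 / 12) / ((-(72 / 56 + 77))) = 119 / 6576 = 0.02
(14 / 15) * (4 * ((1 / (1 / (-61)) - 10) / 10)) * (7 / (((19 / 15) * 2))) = -6958 / 95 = -73.24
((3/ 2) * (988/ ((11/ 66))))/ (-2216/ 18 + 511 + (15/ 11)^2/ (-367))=888450849/ 38755703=22.92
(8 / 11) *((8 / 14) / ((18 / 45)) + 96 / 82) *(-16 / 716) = -23872 / 565103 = -0.04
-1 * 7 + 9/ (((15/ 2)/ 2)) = -23/ 5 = -4.60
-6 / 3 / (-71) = 0.03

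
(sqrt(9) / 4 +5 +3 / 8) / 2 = 49 / 16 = 3.06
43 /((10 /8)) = 172 /5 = 34.40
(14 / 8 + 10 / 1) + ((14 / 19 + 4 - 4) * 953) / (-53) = -6039 / 4028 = -1.50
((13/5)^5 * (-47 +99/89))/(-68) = 379090153/4728125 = 80.18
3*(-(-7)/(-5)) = -21/5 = -4.20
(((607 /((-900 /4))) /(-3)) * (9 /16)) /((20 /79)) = 47953 /24000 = 2.00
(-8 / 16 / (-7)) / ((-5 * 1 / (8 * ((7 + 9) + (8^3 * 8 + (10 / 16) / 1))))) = -32901 / 70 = -470.01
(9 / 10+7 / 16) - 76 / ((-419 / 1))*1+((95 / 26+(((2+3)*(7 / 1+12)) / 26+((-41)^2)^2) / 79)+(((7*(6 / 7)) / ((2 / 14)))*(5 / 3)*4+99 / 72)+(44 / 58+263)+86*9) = 37093.48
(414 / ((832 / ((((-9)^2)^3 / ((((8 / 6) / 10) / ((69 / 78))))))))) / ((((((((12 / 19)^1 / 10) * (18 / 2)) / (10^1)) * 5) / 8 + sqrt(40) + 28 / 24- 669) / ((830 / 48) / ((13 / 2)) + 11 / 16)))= -11467965505874958486675 / 1303739240679546112- 2146601371209220125 * sqrt(10) / 81483702542471632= -8879.52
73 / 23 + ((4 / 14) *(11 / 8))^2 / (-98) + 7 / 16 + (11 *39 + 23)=805124547 / 1767136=455.61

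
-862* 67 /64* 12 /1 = -86631 /8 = -10828.88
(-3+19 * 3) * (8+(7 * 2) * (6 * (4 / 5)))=20304 / 5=4060.80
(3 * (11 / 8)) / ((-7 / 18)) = -10.61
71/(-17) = -71/17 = -4.18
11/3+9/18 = 25/6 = 4.17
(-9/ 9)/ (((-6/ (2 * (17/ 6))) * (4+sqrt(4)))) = 17/ 108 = 0.16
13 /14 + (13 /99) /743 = 956423 /1029798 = 0.93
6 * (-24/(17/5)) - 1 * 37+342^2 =1987039/17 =116884.65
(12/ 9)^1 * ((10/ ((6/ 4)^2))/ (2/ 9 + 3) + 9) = 1204/ 87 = 13.84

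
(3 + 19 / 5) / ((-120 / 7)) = -119 / 300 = -0.40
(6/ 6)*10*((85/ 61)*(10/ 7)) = 19.91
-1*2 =-2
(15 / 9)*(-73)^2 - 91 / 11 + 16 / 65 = 19033958 / 2145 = 8873.64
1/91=0.01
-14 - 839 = -853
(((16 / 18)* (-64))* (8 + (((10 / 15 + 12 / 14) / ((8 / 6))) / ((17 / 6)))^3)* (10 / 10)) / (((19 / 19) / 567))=-62631309312 / 240737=-260164.87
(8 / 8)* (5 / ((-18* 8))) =-5 / 144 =-0.03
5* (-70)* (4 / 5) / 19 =-280 / 19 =-14.74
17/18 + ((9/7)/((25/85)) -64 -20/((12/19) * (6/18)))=-96821/630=-153.68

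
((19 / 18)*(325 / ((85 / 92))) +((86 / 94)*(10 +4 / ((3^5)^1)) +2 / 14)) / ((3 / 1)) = 517292165 / 4077297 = 126.87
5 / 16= 0.31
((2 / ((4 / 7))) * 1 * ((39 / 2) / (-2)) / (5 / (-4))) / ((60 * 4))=91 / 800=0.11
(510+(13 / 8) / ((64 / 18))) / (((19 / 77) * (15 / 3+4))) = 3354043 / 14592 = 229.85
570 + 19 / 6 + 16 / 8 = 3451 / 6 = 575.17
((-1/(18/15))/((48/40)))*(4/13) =-25/117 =-0.21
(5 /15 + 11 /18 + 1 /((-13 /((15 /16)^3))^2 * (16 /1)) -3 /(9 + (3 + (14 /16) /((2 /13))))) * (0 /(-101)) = 0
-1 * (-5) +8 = 13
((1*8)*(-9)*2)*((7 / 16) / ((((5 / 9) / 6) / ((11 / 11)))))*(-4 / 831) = 4536 / 1385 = 3.28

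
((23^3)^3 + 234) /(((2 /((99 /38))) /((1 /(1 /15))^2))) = 40120675539300675 /76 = 527903625517114.14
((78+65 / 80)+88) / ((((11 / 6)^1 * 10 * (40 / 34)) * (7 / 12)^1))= 408357 / 30800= 13.26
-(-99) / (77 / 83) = 747 / 7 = 106.71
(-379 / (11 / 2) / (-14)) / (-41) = -379 / 3157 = -0.12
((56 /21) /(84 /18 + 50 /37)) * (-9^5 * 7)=-30587382 /167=-183157.98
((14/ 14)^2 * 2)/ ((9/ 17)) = 34/ 9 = 3.78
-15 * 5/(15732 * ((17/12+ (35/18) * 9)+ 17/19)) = -25/103891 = -0.00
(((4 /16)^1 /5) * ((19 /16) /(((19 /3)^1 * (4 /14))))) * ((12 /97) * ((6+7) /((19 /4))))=819 /73720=0.01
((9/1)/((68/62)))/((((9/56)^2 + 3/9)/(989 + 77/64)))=83842479/3706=22623.44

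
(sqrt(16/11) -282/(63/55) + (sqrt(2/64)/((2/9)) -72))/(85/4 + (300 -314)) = -26728/609 + 9 * sqrt(2)/116 + 16 * sqrt(11)/319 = -43.61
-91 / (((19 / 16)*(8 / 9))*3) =-546 / 19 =-28.74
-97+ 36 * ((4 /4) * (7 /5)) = -233 /5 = -46.60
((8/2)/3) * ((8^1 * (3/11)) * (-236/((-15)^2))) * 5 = -15.26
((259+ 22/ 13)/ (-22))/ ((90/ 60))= -3389/ 429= -7.90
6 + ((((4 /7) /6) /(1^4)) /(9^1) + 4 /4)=1325 /189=7.01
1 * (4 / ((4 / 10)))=10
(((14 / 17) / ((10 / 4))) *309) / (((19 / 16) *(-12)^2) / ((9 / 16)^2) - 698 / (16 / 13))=-622944 / 163285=-3.82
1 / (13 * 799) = 0.00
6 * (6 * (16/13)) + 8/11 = 6440/143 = 45.03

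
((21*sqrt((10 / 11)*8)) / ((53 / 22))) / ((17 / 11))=1848*sqrt(55) / 901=15.21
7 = 7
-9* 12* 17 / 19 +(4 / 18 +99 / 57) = -16189 / 171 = -94.67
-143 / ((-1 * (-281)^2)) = 143 / 78961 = 0.00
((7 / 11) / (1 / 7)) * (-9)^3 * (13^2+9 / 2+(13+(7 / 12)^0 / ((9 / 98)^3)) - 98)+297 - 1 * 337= -98560313 / 22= -4480014.23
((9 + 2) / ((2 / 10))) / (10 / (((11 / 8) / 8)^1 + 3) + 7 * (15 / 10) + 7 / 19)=424270 / 108159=3.92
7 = 7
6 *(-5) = -30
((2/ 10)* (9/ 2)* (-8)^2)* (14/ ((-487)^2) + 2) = 136613376/ 1185845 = 115.20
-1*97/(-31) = 97/31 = 3.13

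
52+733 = 785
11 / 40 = 0.28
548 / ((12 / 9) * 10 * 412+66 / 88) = 6576 / 65929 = 0.10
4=4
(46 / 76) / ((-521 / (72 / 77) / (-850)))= 703800 / 762223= 0.92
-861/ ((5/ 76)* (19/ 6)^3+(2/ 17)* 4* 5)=-193.83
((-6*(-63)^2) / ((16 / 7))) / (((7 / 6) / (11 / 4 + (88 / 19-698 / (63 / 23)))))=671759487 / 304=2209735.15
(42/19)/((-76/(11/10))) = -231/7220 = -0.03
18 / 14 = 9 / 7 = 1.29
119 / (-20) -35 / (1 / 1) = -819 / 20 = -40.95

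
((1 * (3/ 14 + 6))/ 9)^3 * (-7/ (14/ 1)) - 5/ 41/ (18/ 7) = -1288069/ 6075216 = -0.21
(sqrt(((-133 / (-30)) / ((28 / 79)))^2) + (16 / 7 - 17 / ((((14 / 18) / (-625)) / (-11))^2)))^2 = 60998783358242940723336121 / 34574400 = 1764275977551105463.10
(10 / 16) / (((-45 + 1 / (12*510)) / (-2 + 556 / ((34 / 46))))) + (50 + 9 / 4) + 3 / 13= 42.06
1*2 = 2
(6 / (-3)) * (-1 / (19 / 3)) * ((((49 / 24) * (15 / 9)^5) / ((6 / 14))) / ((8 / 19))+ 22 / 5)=104907421 / 2216160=47.34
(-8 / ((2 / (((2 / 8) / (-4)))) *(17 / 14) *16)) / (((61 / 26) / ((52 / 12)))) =1183 / 49776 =0.02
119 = 119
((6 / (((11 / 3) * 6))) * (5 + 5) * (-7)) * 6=-1260 / 11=-114.55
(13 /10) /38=13 /380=0.03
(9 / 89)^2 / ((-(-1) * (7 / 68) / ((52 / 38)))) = 143208 / 1053493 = 0.14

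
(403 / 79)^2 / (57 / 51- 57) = -2760953 / 5928950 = -0.47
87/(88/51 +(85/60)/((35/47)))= 621180/25903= 23.98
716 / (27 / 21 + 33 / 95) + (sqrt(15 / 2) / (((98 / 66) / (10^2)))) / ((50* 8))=33* sqrt(30) / 392 + 238070 / 543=438.90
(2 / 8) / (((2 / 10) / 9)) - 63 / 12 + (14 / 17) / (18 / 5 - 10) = 1597 / 272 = 5.87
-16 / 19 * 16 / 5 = -256 / 95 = -2.69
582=582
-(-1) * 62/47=62/47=1.32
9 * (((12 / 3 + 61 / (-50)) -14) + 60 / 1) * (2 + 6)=3512.16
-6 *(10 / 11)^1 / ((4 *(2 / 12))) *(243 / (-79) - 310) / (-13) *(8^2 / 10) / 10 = -7123104 / 56485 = -126.11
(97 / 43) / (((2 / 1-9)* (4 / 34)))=-1649 / 602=-2.74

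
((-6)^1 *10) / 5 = -12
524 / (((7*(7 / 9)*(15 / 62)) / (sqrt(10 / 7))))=97464*sqrt(70) / 1715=475.48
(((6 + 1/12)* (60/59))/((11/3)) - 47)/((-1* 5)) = 29408/3245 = 9.06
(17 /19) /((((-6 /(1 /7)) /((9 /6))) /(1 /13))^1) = -17 /6916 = -0.00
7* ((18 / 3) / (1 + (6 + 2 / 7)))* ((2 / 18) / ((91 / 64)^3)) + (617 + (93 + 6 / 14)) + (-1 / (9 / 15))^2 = 1678689556 / 2352987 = 713.43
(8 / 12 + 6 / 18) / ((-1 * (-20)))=1 / 20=0.05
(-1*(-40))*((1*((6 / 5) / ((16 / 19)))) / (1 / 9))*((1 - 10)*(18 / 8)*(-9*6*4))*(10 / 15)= 1495908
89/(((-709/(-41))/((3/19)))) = 10947/13471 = 0.81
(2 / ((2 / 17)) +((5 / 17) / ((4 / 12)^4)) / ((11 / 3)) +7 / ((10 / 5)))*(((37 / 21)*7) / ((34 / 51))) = 373589 / 748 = 499.45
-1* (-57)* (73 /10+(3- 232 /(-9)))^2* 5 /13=200317171 /7020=28535.21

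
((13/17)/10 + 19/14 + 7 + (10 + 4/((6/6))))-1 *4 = 10968/595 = 18.43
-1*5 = -5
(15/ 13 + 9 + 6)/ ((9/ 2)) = 140/ 39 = 3.59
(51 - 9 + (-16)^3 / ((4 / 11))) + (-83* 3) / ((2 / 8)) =-12218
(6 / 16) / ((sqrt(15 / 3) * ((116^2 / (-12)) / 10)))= -9 * sqrt(5) / 13456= -0.00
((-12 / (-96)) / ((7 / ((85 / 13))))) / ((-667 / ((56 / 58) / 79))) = -85 / 39730522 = -0.00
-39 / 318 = -13 / 106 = -0.12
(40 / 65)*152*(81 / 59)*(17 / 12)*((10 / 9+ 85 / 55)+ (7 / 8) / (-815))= 3321861846 / 6876155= 483.10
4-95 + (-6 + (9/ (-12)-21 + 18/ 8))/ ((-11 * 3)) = -1985/ 22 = -90.23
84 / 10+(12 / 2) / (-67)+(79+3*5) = 34274 / 335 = 102.31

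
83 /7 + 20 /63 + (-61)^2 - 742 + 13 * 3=190901 /63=3030.17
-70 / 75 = -14 / 15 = -0.93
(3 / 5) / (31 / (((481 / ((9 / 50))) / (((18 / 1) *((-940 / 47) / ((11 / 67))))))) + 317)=0.00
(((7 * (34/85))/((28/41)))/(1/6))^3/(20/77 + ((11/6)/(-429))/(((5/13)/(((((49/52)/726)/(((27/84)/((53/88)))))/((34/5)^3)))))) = 68885495259345692928/1201881334814375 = 57314.72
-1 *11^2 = -121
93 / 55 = 1.69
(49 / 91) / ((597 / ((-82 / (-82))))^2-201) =7 / 4630704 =0.00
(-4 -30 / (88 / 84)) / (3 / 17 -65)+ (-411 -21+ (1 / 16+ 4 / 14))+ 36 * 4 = -194925469 / 678832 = -287.15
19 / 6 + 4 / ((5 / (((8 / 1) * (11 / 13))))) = 8.58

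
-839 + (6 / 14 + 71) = -5373 / 7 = -767.57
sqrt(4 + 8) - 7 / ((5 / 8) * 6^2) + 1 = 31 / 45 + 2 * sqrt(3) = 4.15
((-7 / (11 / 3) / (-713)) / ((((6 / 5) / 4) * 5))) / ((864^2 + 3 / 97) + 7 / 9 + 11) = 12222 / 5111293429231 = 0.00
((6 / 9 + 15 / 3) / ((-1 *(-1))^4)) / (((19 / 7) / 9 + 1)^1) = 357 / 82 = 4.35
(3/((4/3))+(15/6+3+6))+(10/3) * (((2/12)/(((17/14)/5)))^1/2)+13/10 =49553/3060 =16.19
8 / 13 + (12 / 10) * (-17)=-1286 / 65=-19.78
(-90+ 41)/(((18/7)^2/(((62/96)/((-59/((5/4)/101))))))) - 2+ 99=35958026939/370697472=97.00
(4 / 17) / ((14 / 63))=18 / 17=1.06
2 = 2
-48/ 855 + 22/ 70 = 103/ 399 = 0.26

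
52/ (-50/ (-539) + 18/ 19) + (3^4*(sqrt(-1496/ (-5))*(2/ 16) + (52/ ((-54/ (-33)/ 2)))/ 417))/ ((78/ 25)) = 19970137/ 370157 + 135*sqrt(1870)/ 104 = 110.08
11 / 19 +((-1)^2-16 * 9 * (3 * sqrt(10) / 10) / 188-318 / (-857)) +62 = 1041298 / 16283-54 * sqrt(10) / 235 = 63.22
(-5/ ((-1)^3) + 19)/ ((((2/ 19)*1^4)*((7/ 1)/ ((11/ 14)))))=1254/ 49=25.59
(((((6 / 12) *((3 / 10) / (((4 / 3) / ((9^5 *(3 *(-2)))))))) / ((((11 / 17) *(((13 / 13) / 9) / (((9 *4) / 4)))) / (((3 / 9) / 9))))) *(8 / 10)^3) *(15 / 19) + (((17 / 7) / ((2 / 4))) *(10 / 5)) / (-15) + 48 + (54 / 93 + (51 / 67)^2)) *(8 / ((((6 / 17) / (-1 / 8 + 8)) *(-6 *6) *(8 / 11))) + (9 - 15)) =14025481793546590783 / 14658452424000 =956818.73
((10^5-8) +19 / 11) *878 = 965739418 / 11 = 87794492.55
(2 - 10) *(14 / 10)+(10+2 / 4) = -0.70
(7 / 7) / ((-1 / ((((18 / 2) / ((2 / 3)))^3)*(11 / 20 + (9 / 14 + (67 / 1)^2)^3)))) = -24438851305538973543 / 109760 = -222657172973204.93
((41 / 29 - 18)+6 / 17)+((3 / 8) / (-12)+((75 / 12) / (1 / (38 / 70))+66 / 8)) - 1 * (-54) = 5452949 / 110432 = 49.38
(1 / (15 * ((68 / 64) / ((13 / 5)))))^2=43264 / 1625625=0.03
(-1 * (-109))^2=11881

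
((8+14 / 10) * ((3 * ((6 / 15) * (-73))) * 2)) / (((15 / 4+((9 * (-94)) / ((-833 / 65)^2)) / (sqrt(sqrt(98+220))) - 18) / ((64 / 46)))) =-6731509193393500820451224569856 * 318^(3 / 4) / 36826021314919466021914425462259 - 879623577258094462879088640000 * 318^(1 / 4) / 36826021314919466021914425462259+2433350405724284750996989132800 * sqrt(318) / 36826021314919466021914425462259+148042824624621844738691121865531904 / 920650532872986650547860636556475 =148.11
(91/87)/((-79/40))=-3640/6873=-0.53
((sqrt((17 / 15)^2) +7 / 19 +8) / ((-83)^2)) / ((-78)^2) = 677 / 2986278165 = 0.00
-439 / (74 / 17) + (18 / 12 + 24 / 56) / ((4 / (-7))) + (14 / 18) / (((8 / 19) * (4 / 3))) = -365291 / 3552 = -102.84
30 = 30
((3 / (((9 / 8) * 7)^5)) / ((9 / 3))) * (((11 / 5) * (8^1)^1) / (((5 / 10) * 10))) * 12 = 11534336 / 8270304525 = 0.00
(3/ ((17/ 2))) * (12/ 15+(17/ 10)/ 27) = 233/ 765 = 0.30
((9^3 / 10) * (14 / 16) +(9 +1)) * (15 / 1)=1106.81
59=59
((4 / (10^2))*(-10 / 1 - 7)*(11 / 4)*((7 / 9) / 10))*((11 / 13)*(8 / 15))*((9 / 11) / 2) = -1309 / 48750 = -0.03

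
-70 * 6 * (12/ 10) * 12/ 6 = -1008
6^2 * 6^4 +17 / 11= 513233 / 11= 46657.55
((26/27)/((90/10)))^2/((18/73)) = 24674/531441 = 0.05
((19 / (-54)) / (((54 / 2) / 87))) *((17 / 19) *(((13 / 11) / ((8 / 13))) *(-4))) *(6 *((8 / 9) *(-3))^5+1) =-5453514235 / 866052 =-6296.98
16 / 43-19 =-801 / 43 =-18.63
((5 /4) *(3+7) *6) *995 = 74625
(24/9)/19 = 8/57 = 0.14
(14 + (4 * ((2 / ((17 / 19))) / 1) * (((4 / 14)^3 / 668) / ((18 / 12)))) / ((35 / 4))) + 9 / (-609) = 41468364073 / 2965150965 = 13.99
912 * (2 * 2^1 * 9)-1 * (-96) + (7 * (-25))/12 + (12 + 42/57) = 7507163/228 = 32926.15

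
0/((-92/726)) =0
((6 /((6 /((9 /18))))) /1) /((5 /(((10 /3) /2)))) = 1 /6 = 0.17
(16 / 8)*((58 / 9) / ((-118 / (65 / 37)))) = -3770 / 19647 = -0.19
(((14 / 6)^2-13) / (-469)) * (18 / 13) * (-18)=-2448 / 6097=-0.40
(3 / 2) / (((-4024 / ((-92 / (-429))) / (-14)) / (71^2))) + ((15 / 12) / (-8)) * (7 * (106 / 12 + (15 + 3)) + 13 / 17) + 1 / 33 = -5586843601 / 234776256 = -23.80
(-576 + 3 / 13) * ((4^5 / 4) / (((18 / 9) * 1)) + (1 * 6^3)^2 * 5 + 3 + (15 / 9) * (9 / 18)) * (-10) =17470875725 / 13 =1343913517.31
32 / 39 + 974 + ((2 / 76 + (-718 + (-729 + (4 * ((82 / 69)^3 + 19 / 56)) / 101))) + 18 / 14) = -27007762611812 / 57367198161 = -470.79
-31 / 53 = -0.58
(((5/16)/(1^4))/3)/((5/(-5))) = -5/48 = -0.10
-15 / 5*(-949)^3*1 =2564011047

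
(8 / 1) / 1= 8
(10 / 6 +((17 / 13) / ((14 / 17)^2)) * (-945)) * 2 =-1987945 / 546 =-3640.92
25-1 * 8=17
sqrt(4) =2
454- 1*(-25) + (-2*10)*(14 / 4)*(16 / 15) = 1213 / 3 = 404.33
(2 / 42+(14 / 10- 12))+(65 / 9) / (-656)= -10.56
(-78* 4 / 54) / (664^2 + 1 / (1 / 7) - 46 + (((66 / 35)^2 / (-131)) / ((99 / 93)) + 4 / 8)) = -16689400 / 1273438857969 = -0.00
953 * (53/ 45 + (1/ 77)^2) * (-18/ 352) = -149755373/ 2608760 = -57.40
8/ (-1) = -8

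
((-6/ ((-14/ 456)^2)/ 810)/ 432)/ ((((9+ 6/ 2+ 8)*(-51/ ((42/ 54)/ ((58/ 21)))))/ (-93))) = -11191/ 23959800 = -0.00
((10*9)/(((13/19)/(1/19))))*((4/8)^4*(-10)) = -4.33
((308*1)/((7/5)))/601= 220/601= 0.37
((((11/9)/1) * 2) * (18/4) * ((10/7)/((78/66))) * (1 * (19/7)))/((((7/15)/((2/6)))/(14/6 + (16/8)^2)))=2184050/13377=163.27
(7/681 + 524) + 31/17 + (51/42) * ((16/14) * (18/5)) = 1505626858/2836365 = 530.83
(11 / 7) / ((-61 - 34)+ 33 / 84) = -44 / 2649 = -0.02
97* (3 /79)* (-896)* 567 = -147837312 /79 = -1871358.38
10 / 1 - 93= -83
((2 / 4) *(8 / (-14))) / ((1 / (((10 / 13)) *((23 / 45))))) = -92 / 819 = -0.11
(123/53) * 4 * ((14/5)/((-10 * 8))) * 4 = -1722/1325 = -1.30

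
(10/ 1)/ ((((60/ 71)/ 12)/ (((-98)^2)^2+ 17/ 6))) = 39292884823/ 3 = 13097628274.33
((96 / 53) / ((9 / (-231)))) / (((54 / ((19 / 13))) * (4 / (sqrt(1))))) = -5852 / 18603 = -0.31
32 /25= 1.28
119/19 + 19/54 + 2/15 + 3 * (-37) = -534811/5130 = -104.25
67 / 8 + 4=99 / 8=12.38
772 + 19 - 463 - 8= 320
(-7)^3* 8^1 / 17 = -2744 / 17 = -161.41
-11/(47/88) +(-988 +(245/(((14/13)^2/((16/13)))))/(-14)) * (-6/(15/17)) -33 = 11171343/1645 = 6791.09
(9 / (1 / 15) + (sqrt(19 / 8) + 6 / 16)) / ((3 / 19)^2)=361 * sqrt(38) / 36 + 130321 / 24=5491.86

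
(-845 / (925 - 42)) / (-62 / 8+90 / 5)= -3380 / 36203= -0.09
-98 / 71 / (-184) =49 / 6532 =0.01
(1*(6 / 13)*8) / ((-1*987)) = -16 / 4277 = -0.00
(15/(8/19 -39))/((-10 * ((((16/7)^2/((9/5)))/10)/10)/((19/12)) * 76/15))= 628425/1501184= 0.42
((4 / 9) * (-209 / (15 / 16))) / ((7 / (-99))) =147136 / 105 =1401.30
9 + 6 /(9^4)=19685 /2187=9.00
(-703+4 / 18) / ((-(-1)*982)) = -6325 / 8838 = -0.72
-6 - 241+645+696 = 1094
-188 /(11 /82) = -15416 /11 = -1401.45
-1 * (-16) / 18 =8 / 9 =0.89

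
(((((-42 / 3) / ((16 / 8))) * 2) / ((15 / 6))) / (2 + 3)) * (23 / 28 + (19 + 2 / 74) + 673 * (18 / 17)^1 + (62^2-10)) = -80424083 / 15725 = -5114.41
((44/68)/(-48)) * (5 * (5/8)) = -275/6528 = -0.04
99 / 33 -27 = -24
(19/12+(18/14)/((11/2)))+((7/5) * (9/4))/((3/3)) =5737/1155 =4.97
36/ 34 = 18/ 17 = 1.06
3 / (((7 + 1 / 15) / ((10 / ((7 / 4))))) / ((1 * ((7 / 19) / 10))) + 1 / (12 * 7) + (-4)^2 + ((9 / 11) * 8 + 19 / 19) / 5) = 308 / 5245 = 0.06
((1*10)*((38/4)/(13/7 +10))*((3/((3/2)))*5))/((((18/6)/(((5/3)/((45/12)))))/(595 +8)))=1782200/249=7157.43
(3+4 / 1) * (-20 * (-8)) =1120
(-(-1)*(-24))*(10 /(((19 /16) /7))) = -26880 /19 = -1414.74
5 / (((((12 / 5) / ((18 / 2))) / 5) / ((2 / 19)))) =375 / 38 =9.87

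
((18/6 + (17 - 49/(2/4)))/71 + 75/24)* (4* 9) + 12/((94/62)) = 539697/6674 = 80.87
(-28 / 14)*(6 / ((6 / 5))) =-10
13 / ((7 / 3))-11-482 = -3412 / 7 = -487.43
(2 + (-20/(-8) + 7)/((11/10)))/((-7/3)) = -351/77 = -4.56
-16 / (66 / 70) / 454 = -280 / 7491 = -0.04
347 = 347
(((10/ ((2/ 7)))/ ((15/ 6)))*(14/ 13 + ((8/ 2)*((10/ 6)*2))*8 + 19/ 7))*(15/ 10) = 30155/ 13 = 2319.62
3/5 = 0.60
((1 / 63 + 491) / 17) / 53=30934 / 56763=0.54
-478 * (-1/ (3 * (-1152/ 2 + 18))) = -239/ 837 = -0.29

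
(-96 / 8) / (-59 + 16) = 12 / 43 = 0.28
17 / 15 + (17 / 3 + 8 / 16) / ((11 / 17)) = 10.66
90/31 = 2.90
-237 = -237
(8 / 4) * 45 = 90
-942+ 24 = -918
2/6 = 1/3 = 0.33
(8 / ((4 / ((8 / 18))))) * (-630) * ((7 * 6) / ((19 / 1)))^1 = -23520 / 19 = -1237.89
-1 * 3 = -3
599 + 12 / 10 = 3001 / 5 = 600.20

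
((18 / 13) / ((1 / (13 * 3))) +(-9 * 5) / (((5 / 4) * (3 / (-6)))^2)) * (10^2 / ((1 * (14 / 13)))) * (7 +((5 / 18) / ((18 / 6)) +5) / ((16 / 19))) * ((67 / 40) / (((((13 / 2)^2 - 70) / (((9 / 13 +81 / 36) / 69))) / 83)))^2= -1712742448119529 / 506129594880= -3384.00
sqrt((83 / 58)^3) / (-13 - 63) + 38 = 38 - 83* sqrt(4814) / 255664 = 37.98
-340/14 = -24.29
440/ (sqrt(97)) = 440 * sqrt(97)/ 97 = 44.68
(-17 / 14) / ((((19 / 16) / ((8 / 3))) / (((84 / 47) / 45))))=-0.11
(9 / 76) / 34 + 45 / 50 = 11673 / 12920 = 0.90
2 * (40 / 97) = 0.82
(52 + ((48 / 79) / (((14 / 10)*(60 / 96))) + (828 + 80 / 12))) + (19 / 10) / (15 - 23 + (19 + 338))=887.37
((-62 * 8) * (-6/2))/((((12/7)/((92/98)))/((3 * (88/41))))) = 1505856/287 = 5246.89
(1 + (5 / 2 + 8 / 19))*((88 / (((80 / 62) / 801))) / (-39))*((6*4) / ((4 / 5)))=-40698009 / 247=-164769.27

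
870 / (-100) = -8.70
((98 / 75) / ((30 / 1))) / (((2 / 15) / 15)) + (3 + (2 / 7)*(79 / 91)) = 51903 / 6370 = 8.15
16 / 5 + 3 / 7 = 127 / 35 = 3.63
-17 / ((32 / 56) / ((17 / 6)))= -2023 / 24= -84.29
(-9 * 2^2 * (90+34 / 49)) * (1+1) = -319968 / 49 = -6529.96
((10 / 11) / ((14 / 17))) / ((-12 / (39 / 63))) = -1105 / 19404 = -0.06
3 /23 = 0.13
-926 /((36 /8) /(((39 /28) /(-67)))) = 6019 /1407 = 4.28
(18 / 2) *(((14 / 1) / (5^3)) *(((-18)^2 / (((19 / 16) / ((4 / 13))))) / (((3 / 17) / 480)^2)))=773202640896 / 1235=626075012.87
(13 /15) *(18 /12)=13 /10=1.30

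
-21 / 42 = -0.50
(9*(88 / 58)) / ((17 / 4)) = 1584 / 493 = 3.21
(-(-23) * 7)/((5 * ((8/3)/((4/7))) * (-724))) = -69/7240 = -0.01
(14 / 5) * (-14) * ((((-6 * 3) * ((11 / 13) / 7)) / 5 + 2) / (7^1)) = -2848 / 325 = -8.76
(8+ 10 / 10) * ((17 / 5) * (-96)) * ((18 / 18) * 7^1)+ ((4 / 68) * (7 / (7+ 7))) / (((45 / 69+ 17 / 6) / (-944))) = -841052112 / 40885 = -20571.17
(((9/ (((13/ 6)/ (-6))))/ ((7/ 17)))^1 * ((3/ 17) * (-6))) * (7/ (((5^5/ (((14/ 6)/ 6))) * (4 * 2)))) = 567/ 81250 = 0.01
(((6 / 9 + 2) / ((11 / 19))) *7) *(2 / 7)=304 / 33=9.21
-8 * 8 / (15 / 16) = -1024 / 15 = -68.27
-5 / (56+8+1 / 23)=-115 / 1473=-0.08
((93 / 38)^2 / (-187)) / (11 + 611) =-8649 / 167957416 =-0.00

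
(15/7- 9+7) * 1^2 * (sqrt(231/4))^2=33/4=8.25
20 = 20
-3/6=-1/2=-0.50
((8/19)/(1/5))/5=8/19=0.42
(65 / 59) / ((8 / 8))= 65 / 59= 1.10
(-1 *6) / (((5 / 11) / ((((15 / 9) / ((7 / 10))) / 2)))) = -110 / 7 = -15.71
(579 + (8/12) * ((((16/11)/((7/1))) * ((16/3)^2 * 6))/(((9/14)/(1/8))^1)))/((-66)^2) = 519985/3881196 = 0.13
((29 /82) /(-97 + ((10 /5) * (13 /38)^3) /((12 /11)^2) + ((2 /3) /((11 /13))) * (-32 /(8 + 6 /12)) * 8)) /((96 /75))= -8369180325 /3654924704713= -0.00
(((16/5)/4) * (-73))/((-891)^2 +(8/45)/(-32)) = -10512/142898579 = -0.00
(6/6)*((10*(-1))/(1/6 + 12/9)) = -20/3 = -6.67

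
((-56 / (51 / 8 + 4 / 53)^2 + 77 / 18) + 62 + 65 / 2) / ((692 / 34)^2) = 1895641434169 / 8059523544900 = 0.24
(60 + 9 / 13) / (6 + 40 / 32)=3156 / 377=8.37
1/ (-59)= -0.02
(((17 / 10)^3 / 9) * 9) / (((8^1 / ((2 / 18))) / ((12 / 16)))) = 4913 / 96000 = 0.05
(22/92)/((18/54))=33/46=0.72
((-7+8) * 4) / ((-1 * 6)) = -2 / 3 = -0.67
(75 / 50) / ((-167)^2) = 3 / 55778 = 0.00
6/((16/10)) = 3.75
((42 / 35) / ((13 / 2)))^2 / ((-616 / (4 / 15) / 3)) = -72 / 1626625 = -0.00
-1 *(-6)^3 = 216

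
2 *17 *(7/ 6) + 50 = 269/ 3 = 89.67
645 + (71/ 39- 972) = -12682/ 39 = -325.18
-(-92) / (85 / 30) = 552 / 17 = 32.47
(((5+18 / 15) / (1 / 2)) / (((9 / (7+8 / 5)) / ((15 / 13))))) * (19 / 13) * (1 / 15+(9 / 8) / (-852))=1.31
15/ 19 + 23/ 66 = 1427/ 1254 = 1.14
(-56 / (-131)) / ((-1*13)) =-56 / 1703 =-0.03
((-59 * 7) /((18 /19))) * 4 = -15694 /9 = -1743.78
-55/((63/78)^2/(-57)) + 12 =708184/147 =4817.58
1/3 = 0.33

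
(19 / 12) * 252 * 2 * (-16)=-12768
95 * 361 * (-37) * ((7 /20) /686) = -253783 /392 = -647.41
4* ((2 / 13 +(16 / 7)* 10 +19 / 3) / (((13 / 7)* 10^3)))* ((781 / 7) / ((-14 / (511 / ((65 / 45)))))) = -1370193429 / 7689500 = -178.19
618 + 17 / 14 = 8669 / 14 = 619.21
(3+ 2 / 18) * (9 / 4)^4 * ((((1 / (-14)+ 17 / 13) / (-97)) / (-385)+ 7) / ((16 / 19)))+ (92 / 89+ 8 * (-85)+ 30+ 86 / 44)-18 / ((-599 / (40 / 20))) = 167958959585787 / 10601140566016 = 15.84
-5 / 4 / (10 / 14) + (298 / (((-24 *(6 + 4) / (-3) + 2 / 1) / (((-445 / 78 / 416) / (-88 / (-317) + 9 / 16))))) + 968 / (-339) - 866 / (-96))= 697581062461 / 160140719856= 4.36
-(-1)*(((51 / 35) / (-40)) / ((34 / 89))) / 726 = -89 / 677600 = -0.00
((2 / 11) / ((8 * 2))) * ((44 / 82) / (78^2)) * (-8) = -0.00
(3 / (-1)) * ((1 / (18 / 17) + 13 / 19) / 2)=-557 / 228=-2.44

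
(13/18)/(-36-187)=-13/4014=-0.00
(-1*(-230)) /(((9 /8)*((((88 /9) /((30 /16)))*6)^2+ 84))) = 103500 /538141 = 0.19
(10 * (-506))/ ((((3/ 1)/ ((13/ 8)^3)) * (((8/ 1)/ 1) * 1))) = -2779205/ 3072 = -904.69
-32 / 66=-0.48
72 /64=9 /8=1.12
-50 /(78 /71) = -1775 /39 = -45.51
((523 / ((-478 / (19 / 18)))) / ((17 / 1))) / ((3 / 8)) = -19874 / 109701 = -0.18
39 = 39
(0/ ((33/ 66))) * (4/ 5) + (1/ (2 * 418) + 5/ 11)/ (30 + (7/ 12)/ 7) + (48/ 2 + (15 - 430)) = -29499416/ 75449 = -390.98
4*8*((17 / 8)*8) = 544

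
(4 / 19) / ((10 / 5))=2 / 19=0.11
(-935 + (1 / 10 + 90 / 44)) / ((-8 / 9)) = 461763 / 440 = 1049.46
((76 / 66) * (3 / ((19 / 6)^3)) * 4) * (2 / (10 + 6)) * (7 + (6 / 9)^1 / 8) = 1530 / 3971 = 0.39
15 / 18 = 0.83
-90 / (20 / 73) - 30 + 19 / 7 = -4981 / 14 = -355.79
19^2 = 361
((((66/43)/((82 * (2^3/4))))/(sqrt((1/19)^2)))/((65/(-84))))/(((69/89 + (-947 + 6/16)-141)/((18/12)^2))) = 0.00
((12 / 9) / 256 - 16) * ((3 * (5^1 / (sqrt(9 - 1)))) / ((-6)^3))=15355 * sqrt(2) / 55296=0.39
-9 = -9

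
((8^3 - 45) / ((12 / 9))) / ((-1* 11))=-1401 / 44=-31.84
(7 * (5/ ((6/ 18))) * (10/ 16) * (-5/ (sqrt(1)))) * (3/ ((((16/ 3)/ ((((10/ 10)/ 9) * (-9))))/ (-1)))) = -23625/ 128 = -184.57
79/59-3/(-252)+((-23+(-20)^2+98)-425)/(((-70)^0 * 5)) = 56255/4956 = 11.35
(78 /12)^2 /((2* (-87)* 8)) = -169 /5568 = -0.03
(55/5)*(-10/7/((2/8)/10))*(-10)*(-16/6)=-352000/21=-16761.90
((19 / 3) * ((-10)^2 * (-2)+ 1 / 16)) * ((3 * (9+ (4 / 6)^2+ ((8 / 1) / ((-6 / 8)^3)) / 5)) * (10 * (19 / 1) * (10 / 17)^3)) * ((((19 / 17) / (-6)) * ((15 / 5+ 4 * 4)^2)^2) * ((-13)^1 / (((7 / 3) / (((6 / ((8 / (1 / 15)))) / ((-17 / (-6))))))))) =-101297634926685925 / 51114852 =-1981765200.59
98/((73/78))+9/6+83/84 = 657353/6132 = 107.20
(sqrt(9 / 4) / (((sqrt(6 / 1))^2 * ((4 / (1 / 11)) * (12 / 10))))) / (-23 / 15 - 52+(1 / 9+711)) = 0.00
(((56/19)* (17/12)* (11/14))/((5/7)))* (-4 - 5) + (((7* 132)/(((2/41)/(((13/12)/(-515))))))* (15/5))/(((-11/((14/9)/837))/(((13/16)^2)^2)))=-66547583149873/1610228367360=-41.33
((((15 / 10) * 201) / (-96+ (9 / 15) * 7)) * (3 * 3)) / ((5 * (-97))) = 201 / 3298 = 0.06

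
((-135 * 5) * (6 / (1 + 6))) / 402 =-1.44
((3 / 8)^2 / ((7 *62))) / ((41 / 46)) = 207 / 569408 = 0.00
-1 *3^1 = -3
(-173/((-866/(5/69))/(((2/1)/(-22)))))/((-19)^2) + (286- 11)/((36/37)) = 402392642885/1423698804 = 282.64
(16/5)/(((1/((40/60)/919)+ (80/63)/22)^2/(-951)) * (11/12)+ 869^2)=31887136512/7506722082936955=0.00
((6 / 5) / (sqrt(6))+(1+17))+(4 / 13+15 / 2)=sqrt(6) / 5+671 / 26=26.30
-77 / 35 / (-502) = 11 / 2510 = 0.00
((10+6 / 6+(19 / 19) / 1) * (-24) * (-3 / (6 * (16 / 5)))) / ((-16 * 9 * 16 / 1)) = -5 / 256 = -0.02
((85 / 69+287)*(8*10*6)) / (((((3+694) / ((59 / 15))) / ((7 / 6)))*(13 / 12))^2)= 5.11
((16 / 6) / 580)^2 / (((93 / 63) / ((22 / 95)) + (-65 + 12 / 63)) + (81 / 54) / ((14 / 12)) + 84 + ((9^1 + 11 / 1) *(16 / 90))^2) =5544 / 10357566775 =0.00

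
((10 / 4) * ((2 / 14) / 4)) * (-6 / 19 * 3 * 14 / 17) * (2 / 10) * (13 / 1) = -117 / 646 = -0.18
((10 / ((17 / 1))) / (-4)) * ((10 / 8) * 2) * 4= -1.47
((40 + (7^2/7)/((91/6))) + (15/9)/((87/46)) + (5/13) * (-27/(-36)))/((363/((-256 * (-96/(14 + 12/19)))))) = 845616128/4389759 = 192.63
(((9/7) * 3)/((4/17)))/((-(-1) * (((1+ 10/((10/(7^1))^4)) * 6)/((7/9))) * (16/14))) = 14875/27208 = 0.55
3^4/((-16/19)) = -1539/16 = -96.19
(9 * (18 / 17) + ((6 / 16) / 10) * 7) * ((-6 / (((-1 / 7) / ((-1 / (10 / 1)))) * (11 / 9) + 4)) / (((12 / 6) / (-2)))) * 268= 168633171 / 61540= 2740.22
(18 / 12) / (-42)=-1 / 28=-0.04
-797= -797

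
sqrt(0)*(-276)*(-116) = 0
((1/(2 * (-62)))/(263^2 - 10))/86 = -1/737511576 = -0.00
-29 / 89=-0.33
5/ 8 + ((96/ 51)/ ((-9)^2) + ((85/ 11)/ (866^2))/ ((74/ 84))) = 0.65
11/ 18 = 0.61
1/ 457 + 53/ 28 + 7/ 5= 210817/ 63980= 3.30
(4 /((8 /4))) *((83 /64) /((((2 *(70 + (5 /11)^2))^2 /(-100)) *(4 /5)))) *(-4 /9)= 6076015 /831341088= 0.01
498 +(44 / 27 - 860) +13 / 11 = -106679 / 297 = -359.19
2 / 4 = 1 / 2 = 0.50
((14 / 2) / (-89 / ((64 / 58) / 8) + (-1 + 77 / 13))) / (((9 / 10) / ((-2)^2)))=-14560 / 299673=-0.05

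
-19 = -19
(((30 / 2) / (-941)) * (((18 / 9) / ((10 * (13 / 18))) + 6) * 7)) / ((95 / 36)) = -308448 / 1162135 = -0.27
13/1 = 13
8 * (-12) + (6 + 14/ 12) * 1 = -533/ 6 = -88.83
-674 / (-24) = 337 / 12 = 28.08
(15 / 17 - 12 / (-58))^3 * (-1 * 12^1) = -1858249836 / 119823157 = -15.51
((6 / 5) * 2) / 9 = 4 / 15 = 0.27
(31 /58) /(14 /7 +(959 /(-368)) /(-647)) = 3690488 /13837379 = 0.27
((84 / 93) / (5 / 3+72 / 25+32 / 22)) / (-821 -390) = -3300 / 26552213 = -0.00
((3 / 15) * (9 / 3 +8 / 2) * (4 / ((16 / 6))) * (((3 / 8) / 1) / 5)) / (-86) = -63 / 34400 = -0.00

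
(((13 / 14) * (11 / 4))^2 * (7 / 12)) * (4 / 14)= 20449 / 18816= 1.09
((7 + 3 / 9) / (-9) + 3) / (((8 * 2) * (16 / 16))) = 59 / 432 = 0.14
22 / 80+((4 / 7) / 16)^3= 0.28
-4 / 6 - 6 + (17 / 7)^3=7879 / 1029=7.66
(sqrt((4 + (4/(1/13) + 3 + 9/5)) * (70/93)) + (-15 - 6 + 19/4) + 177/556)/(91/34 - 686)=75293/3229387 - 136 * sqrt(24738)/2160669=0.01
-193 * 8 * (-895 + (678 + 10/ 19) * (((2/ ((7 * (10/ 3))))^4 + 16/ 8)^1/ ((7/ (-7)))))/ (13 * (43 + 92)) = 33047409236696/ 16679446875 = 1981.33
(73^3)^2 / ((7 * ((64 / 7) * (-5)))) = -151334226289 / 320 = -472919457.15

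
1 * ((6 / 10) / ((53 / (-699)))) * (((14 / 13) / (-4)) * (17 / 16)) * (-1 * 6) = -13.58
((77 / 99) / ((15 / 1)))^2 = 49 / 18225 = 0.00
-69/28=-2.46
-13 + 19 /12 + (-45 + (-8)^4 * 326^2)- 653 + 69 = 5223670267 /12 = 435305855.58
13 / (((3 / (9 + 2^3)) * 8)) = 221 / 24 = 9.21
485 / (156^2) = 485 / 24336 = 0.02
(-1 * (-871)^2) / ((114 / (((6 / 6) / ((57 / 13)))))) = -9862333 / 6498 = -1517.75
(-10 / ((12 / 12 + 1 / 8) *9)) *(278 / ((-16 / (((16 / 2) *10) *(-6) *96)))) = -7116800 / 9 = -790755.56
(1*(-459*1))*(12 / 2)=-2754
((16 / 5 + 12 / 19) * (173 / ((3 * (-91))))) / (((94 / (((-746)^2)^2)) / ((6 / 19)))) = -214319360313152 / 84835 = -2526308249.11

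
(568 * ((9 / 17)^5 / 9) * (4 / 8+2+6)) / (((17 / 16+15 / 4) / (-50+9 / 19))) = -28054206144 / 122191223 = -229.59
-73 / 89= -0.82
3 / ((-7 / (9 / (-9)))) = 3 / 7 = 0.43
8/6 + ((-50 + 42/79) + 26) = -5246/237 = -22.14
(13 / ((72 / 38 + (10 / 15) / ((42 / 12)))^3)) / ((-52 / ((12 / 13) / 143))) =-190563597 / 1070654554112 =-0.00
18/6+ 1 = 4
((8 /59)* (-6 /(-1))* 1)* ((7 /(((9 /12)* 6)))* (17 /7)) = 544 /177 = 3.07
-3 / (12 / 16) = -4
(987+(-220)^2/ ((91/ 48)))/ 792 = 268113/ 8008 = 33.48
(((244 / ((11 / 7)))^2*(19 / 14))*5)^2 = 391870530318400 / 14641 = 26765284496.85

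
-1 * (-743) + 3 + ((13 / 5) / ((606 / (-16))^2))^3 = 72161343698318959618 / 96731023723516125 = 746.00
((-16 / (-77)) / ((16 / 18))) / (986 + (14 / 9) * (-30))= 27 / 108493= 0.00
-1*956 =-956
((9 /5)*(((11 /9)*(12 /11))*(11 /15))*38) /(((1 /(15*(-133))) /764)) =-509685792 /5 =-101937158.40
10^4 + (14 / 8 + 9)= 40043 / 4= 10010.75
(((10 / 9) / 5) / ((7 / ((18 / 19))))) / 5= 4 / 665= 0.01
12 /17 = 0.71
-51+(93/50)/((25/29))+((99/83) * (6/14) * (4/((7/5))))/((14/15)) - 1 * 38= -3034707857/35586250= -85.28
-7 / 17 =-0.41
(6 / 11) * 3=18 / 11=1.64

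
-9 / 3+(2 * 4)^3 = 509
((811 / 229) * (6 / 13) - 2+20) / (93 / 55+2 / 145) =93230940 / 8094463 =11.52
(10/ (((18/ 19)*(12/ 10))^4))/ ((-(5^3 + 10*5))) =-0.03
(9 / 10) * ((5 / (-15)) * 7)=-21 / 10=-2.10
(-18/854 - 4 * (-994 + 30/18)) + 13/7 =726724/183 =3971.17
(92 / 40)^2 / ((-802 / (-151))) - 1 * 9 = -641921 / 80200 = -8.00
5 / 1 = 5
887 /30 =29.57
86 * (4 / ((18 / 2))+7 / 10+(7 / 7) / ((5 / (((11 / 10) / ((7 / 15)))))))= 43774 / 315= 138.97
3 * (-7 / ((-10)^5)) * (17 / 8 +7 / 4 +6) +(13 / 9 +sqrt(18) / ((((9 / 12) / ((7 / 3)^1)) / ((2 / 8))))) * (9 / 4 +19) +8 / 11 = 2488764241 / 79200000 +595 * sqrt(2) / 12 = 101.55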